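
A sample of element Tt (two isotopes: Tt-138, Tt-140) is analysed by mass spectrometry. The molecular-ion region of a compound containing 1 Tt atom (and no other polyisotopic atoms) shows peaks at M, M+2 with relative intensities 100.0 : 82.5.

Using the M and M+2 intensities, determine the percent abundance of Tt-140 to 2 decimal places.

45.21%

Write p for the Tt-138 fraction. I(M+2)/I(M) = [C(1,1)·p^0·(1−p)] / p^1 = 1·(1−p)/p = 82.5/100.0 = 0.8250
(1−p)/p = 0.8250/1 = 0.8250  ⇒  p = 1/(1 + 0.8250) = 0.5479
Tt-138: 54.79%, Tt-140: 45.21%.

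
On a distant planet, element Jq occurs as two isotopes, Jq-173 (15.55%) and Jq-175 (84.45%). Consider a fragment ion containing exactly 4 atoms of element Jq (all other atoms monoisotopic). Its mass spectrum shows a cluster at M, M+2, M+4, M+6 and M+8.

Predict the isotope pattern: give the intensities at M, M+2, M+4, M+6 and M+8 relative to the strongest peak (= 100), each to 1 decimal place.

Expanding (0.1555 + 0.8445)^4:
P(M) = 0.1555^4 = 0.000585
P(M+2) = 4 × 0.1555^3 × 0.8445^1 = 0.012701
P(M+4) = 6 × 0.1555^2 × 0.8445^2 = 0.103469
P(M+6) = 4 × 0.1555^1 × 0.8445^3 = 0.374619
P(M+8) = 0.8445^4 = 0.508626
The M+8 peak is largest (0.508626); scaling to 100 gives 0.1 : 2.5 : 20.3 : 73.7 : 100.0.

0.1 : 2.5 : 20.3 : 73.7 : 100.0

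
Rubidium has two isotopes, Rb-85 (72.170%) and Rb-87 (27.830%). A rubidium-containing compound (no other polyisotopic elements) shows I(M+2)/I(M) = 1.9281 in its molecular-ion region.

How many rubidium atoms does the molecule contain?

5

For n independent Rb atoms, I(M+2)/I(M) = n · (abundance Rb-87) / (abundance Rb-85) = n · 0.27830/0.72170.
n = 1.9281 × 0.72170/0.27830 = 5.00 ≈ 5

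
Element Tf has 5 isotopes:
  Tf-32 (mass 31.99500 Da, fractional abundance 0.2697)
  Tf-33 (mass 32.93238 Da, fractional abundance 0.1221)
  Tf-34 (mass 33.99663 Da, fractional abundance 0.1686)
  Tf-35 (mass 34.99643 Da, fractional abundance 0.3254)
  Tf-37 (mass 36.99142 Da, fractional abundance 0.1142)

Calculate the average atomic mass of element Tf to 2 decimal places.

The abundance-weighted mean is 0.2697 × 31.99500 + 0.1221 × 32.93238 + 0.1686 × 33.99663 + 0.3254 × 34.99643 + 0.1142 × 36.99142
= 8.629052 + 4.021044 + 5.731832 + 11.387838 + 4.224420 = 33.994186 Da

33.99 Da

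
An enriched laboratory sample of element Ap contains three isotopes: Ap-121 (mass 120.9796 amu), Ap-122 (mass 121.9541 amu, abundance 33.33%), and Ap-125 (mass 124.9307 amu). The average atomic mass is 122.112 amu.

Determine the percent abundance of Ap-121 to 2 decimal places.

46.23%

The remaining 66.67% is split between Ap-121 (fraction x) and Ap-125 (fraction 0.6667 − x).
Substituting: 120.9796x + 124.9307(0.6667 − x) = 81.46469847
(120.9796 − 124.9307)x = -1.82659922  ⇒  x = 0.46230, y = 0.20440
Ap-121: 46.23%, Ap-125: 20.44%.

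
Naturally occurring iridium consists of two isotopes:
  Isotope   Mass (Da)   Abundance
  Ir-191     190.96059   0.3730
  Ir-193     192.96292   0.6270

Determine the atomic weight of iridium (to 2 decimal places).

Ar = Σ fᵢ·mᵢ = 0.3730 × 190.96059 + 0.6270 × 192.96292
= 71.228300 + 120.987751 = 192.216051 Da

192.22 Da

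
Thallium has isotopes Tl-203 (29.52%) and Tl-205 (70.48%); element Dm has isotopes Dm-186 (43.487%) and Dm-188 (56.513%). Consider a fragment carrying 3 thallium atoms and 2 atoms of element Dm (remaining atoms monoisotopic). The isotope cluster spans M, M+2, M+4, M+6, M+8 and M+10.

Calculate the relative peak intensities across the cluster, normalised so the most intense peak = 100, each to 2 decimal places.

1.43 : 13.91 : 53.32 : 100.00 : 91.59 : 32.76

Thallium pattern (n=3): 0.02572463 : 0.18425524 : 0.43991564 : 0.35010449
Element Dm pattern (n=2): 0.18911192 : 0.49151617 : 0.31937192
Convolve the two distributions (both contribute in 2-u steps):
  M: 0.02572463×0.18911192 = 0.004865
  M+2: 0.02572463×0.49151617 + 0.18425524×0.18911192 = 0.047489
  M+4: 0.02572463×0.31937192 + 0.18425524×0.49151617 + 0.43991564×0.18911192 = 0.181973
  M+6: 0.18425524×0.31937192 + 0.43991564×0.49151617 + 0.35010449×0.18911192 = 0.341281
  M+8: 0.43991564×0.31937192 + 0.35010449×0.49151617 = 0.312579
  M+10: 0.35010449×0.31937192 = 0.111814
Scale to base peak (0.341281) = 100: 1.43 : 13.91 : 53.32 : 100.00 : 91.59 : 32.76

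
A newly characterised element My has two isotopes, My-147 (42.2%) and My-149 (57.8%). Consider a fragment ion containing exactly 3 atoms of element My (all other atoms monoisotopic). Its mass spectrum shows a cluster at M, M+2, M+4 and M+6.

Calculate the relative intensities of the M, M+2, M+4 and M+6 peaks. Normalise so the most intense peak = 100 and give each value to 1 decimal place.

The 3 My atoms are independent, so intensities follow the terms of (0.422 + 0.578)^3.
P(M) = 0.422^3 = 0.075151
P(M+2) = 3 × 0.422^2 × 0.578^1 = 0.308798
P(M+4) = 3 × 0.422^1 × 0.578^2 = 0.422950
P(M+6) = 0.578^3 = 0.193101
The M+4 peak is largest (0.422950); scaling to 100 gives 17.8 : 73.0 : 100.0 : 45.7.

17.8 : 73.0 : 100.0 : 45.7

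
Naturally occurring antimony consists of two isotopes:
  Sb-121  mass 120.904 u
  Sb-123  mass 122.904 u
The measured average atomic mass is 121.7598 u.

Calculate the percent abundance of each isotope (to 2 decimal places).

Let x be the fractional abundance of Sb-121; then Sb-123 has abundance 1 − x.
120.904·x + 122.904·(1 − x) = 121.7598
(120.904 − 122.904)·x = 121.7598 − 122.904
x = -1.1442 / -2.000 = 0.57210 → 57.21% Sb-121, 42.79% Sb-123.

Sb-121: 57.21%, Sb-123: 42.79%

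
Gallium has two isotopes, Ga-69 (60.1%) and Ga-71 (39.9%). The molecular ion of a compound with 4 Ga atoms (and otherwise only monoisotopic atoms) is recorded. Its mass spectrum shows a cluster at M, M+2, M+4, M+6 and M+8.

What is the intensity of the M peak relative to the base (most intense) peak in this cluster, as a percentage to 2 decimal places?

Binomial terms of (0.601 + 0.399)^4: M 0.1305, M+2 0.3465, M+4 0.3450, M+6 0.1527, M+8 0.0253 → M+2 is the base peak.
P(M+2) = C(4,1) × 0.601^3 × 0.399^1 = 4 × 0.2170818 × 0.3990 = 0.346463 (base)
P(M) = C(4,0) × 0.601^4 × 0.399^0 = 1 × 0.13046616 × 1.0000 = 0.130466
Relative intensity = 0.130466 / 0.346463 × 100 = 37.66

37.66%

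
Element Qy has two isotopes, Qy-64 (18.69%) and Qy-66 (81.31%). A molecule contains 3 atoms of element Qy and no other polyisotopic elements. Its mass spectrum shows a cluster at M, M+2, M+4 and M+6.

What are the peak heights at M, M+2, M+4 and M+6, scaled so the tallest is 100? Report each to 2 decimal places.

Each Qy atom is independently Qy-64 (p = 0.1869) or Qy-66 (q = 0.8131); the cluster is the binomial expansion (p + q)^3.
P(M) = 0.1869^3 = 0.006529
P(M+2) = 3 × 0.1869^2 × 0.8131^1 = 0.085209
P(M+4) = 3 × 0.1869^1 × 0.8131^2 = 0.370696
P(M+6) = 0.8131^3 = 0.537566
The M+6 peak is largest (0.537566); scaling to 100 gives 1.21 : 15.85 : 68.96 : 100.00.

1.21 : 15.85 : 68.96 : 100.00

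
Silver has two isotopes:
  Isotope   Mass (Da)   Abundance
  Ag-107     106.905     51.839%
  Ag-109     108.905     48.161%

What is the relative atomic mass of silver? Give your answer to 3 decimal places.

107.868 Da

Ar = Σ fᵢ·mᵢ = 0.51839 × 106.905 + 0.48161 × 108.905
= 55.4185 + 52.4497 = 107.8682 Da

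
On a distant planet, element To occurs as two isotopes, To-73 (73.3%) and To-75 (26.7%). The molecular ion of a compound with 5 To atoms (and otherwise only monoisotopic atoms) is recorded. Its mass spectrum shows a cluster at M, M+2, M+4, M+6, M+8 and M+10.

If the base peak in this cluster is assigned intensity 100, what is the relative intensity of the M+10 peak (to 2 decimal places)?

Binomial terms of (0.733 + 0.267)^5: M 0.2116, M+2 0.3854, M+4 0.2808, M+6 0.1023, M+8 0.0186, M+10 0.0014 → M+2 is the base peak.
P(M+2) = C(5,1) × 0.733^4 × 0.267^1 = 5 × 0.28867947 × 0.2670 = 0.385387 (base)
P(M+10) = C(5,5) × 0.733^0 × 0.267^5 = 1 × 1.0000 × 0.00135693 = 0.001357
Relative intensity = 0.001357 / 0.385387 × 100 = 0.35

0.35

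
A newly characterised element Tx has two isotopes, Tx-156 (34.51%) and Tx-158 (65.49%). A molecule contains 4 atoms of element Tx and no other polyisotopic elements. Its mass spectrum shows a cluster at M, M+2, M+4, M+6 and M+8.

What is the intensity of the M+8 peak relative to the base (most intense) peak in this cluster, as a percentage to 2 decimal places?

47.44%

Binomial terms of (0.3451 + 0.6549)^4: M 0.0142, M+2 0.1077, M+4 0.3065, M+6 0.3877, M+8 0.1840 → M+6 is the base peak.
P(M+6) = C(4,3) × 0.3451^1 × 0.6549^3 = 4 × 0.3451 × 0.28088269 = 0.387730 (base)
P(M+8) = C(4,4) × 0.3451^0 × 0.6549^4 = 1 × 1.0000 × 0.18395007 = 0.183950
Relative intensity = 0.183950 / 0.387730 × 100 = 47.44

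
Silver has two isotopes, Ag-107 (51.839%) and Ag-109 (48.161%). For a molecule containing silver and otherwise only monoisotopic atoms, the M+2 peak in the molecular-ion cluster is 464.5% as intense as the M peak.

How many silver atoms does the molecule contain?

5

For n independent Ag atoms, I(M+2)/I(M) = n · (abundance Ag-109) / (abundance Ag-107) = n · 0.48161/0.51839.
n = 4.645 × 0.51839/0.48161 = 5.00 ≈ 5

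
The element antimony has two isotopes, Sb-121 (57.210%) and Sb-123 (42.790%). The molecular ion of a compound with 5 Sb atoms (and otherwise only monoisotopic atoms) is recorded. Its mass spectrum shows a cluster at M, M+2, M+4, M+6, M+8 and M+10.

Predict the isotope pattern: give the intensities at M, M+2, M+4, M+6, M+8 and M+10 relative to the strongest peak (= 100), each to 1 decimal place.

Expanding (0.57210 + 0.42790)^5:
P(M) = 0.57210^5 = 0.061286
P(M+2) = 5 × 0.57210^4 × 0.42790^1 = 0.229192
P(M+4) = 10 × 0.57210^3 × 0.42790^2 = 0.342847
P(M+6) = 10 × 0.57210^2 × 0.42790^3 = 0.256431
P(M+8) = 5 × 0.57210^1 × 0.42790^4 = 0.095898
P(M+10) = 0.42790^5 = 0.014345
The M+4 peak is largest (0.342847); scaling to 100 gives 17.9 : 66.8 : 100.0 : 74.8 : 28.0 : 4.2.

17.9 : 66.8 : 100.0 : 74.8 : 28.0 : 4.2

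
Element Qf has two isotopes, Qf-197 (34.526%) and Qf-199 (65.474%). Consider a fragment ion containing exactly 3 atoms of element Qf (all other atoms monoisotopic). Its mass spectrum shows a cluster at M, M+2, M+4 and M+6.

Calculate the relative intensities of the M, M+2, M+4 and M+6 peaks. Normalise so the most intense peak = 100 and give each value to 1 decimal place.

Expanding (0.34526 + 0.65474)^3:
P(M) = 0.34526^3 = 0.041157
P(M+2) = 3 × 0.34526^2 × 0.65474^1 = 0.234144
P(M+4) = 3 × 0.34526^1 × 0.65474^2 = 0.444023
P(M+6) = 0.65474^3 = 0.280677
The M+4 peak is largest (0.444023); scaling to 100 gives 9.3 : 52.7 : 100.0 : 63.2.

9.3 : 52.7 : 100.0 : 63.2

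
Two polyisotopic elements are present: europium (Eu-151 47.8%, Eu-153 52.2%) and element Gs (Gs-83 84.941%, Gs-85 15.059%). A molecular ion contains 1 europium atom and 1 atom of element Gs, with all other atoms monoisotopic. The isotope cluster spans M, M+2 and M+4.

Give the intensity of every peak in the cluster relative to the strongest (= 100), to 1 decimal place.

Europium pattern (n=1): 0.4780 : 0.5220
Element Gs pattern (n=1): 0.84941 : 0.15059
Convolve the two distributions (both contribute in 2-u steps):
  M: 0.4780×0.84941 = 0.406018
  M+2: 0.4780×0.15059 + 0.5220×0.84941 = 0.515374
  M+4: 0.5220×0.15059 = 0.078608
Scale to base peak (0.515374) = 100: 78.8 : 100.0 : 15.3

78.8 : 100.0 : 15.3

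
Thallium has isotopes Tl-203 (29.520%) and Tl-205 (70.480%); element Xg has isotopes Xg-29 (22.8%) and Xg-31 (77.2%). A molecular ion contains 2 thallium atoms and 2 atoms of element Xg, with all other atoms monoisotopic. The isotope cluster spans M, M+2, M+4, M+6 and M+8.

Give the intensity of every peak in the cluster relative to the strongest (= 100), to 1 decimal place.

1.1 : 12.4 : 53.0 : 100.0 : 70.0

Thallium pattern (n=2): 0.08714304 : 0.41611392 : 0.49674304
Element Xg pattern (n=2): 0.051984 : 0.352032 : 0.595984
Convolve the two distributions (both contribute in 2-u steps):
  M: 0.08714304×0.051984 = 0.004530
  M+2: 0.08714304×0.352032 + 0.41611392×0.051984 = 0.052308
  M+4: 0.08714304×0.595984 + 0.41611392×0.352032 + 0.49674304×0.051984 = 0.224244
  M+6: 0.41611392×0.595984 + 0.49674304×0.352032 = 0.422867
  M+8: 0.49674304×0.595984 = 0.296051
Scale to base peak (0.422867) = 100: 1.1 : 12.4 : 53.0 : 100.0 : 70.0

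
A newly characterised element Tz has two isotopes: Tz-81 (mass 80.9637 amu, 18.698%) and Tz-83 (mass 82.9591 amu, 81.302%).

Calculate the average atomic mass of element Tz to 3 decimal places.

82.586 amu

Ar = Σ fᵢ·mᵢ = 0.18698 × 80.9637 + 0.81302 × 82.9591
= 15.13859 + 67.44741 = 82.58600 amu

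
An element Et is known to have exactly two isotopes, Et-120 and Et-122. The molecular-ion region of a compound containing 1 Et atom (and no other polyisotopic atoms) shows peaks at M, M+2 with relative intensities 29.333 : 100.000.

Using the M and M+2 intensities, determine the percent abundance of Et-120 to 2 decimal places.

Write p for the Et-120 fraction. I(M+2)/I(M) = [C(1,1)·p^0·(1−p)] / p^1 = 1·(1−p)/p = 100.000/29.333 = 3.4091
(1−p)/p = 3.4091/1 = 3.4091  ⇒  p = 1/(1 + 3.4091) = 0.2268
Et-120: 22.68%, Et-122: 77.32%.

22.68%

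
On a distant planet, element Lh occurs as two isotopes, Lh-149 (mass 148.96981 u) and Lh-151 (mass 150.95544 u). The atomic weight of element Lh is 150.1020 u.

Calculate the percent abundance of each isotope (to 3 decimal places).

Writing the weighted mean with unknown fraction x of Lh-149:
148.96981·x + 150.95544·(1 − x) = 150.1020
(148.96981 − 150.95544)·x = 150.1020 − 150.95544
x = -0.85344 / -1.98563 = 0.42981 → 42.981% Lh-149, 57.019% Lh-151.

Lh-149: 42.981%, Lh-151: 57.019%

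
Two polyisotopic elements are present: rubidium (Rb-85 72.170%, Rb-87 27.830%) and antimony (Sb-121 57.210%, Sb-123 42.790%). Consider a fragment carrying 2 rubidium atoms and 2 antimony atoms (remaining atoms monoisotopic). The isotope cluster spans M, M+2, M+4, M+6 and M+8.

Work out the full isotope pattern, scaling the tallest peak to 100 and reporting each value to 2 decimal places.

Rubidium pattern (n=2): 0.52085089 : 0.40169822 : 0.07745089
Antimony pattern (n=2): 0.32729841 : 0.48960318 : 0.18309841
Convolve the two distributions (both contribute in 2-u steps):
  M: 0.52085089×0.32729841 = 0.170474
  M+2: 0.52085089×0.48960318 + 0.40169822×0.32729841 = 0.386485
  M+4: 0.52085089×0.18309841 + 0.40169822×0.48960318 + 0.07745089×0.32729841 = 0.317389
  M+6: 0.40169822×0.18309841 + 0.07745089×0.48960318 = 0.111471
  M+8: 0.07745089×0.18309841 = 0.014181
Scale to base peak (0.386485) = 100: 44.11 : 100.00 : 82.12 : 28.84 : 3.67

44.11 : 100.00 : 82.12 : 28.84 : 3.67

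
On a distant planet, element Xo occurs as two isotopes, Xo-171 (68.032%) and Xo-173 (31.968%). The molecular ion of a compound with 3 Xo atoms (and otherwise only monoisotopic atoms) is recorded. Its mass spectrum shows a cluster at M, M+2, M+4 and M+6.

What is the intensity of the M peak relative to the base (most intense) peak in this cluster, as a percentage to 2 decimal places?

70.94%

Binomial terms of (0.68032 + 0.31968)^3: M 0.3149, M+2 0.4439, M+4 0.2086, M+6 0.0327 → M+2 is the base peak.
P(M+2) = C(3,1) × 0.68032^2 × 0.31968^1 = 3 × 0.4628353 × 0.31968 = 0.443878 (base)
P(M) = C(3,0) × 0.68032^3 × 0.31968^0 = 1 × 0.31487611 × 1.0000 = 0.314876
Relative intensity = 0.314876 / 0.443878 × 100 = 70.94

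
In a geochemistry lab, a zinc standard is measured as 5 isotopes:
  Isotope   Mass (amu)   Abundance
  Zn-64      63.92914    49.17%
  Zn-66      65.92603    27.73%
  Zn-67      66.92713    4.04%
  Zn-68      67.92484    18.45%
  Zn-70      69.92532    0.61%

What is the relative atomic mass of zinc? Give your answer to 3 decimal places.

Weight each isotope mass by its fractional abundance: 0.4917 × 63.92914 + 0.2773 × 65.92603 + 0.0404 × 66.92713 + 0.1845 × 67.92484 + 0.0061 × 69.92532
= 31.433958 + 18.281288 + 2.703856 + 12.532133 + 0.426544 = 65.377779 amu

65.378 amu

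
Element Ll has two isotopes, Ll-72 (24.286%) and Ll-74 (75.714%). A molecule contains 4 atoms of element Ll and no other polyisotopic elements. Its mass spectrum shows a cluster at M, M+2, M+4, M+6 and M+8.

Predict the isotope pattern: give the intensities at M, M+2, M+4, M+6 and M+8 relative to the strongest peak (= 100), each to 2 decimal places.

Expanding (0.24286 + 0.75714)^4:
P(M) = 0.24286^4 = 0.003479
P(M+2) = 4 × 0.24286^3 × 0.75714^1 = 0.043381
P(M+4) = 6 × 0.24286^2 × 0.75714^2 = 0.202869
P(M+6) = 4 × 0.24286^1 × 0.75714^3 = 0.421643
P(M+8) = 0.75714^4 = 0.328628
The M+6 peak is largest (0.421643); scaling to 100 gives 0.83 : 10.29 : 48.11 : 100.00 : 77.94.

0.83 : 10.29 : 48.11 : 100.00 : 77.94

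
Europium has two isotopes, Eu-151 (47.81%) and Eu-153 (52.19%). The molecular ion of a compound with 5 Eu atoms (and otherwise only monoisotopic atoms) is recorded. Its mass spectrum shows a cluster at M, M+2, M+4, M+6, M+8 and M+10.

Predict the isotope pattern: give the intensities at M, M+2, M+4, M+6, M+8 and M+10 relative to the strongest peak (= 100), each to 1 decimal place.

7.7 : 42.0 : 91.6 : 100.0 : 54.6 : 11.9

The 5 Eu atoms are independent, so intensities follow the terms of (0.4781 + 0.5219)^5.
P(M) = 0.4781^5 = 0.024980
P(M+2) = 5 × 0.4781^4 × 0.5219^1 = 0.136343
P(M+4) = 10 × 0.4781^3 × 0.5219^2 = 0.297667
P(M+6) = 10 × 0.4781^2 × 0.5219^3 = 0.324937
P(M+8) = 5 × 0.4781^1 × 0.5219^4 = 0.177353
P(M+10) = 0.5219^5 = 0.038720
The M+6 peak is largest (0.324937); scaling to 100 gives 7.7 : 42.0 : 91.6 : 100.0 : 54.6 : 11.9.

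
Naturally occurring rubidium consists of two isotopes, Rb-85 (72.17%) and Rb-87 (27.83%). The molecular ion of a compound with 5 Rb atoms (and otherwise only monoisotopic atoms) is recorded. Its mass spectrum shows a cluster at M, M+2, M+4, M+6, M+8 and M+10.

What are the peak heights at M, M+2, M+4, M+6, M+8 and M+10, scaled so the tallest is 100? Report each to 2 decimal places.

51.86 : 100.00 : 77.12 : 29.74 : 5.73 : 0.44

The 5 Rb atoms are independent, so intensities follow the terms of (0.7217 + 0.2783)^5.
P(M) = 0.7217^5 = 0.195787
P(M+2) = 5 × 0.7217^4 × 0.2783^1 = 0.377494
P(M+4) = 10 × 0.7217^3 × 0.2783^2 = 0.291136
P(M+6) = 10 × 0.7217^2 × 0.2783^3 = 0.112267
P(M+8) = 5 × 0.7217^1 × 0.2783^4 = 0.021646
P(M+10) = 0.2783^5 = 0.001669
The M+2 peak is largest (0.377494); scaling to 100 gives 51.86 : 100.00 : 77.12 : 29.74 : 5.73 : 0.44.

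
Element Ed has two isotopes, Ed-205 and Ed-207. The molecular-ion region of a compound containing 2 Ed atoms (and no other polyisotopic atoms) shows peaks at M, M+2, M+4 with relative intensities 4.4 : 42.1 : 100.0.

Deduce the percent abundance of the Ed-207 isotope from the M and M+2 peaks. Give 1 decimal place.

82.7%

If p is the fraction of Ed that is Ed-205, then I(M+2)/I(M) = [C(2,1)·p^1·(1−p)] / p^2 = 2·(1−p)/p = 42.1/4.4 = 9.5682
(1−p)/p = 9.5682/2 = 4.7841  ⇒  p = 1/(1 + 4.7841) = 0.1729
Ed-205: 17.3%, Ed-207: 82.7%.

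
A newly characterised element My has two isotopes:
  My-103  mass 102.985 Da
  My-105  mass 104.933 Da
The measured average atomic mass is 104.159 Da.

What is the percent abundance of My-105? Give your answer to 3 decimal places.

Writing the weighted mean with unknown fraction x of My-103:
102.985·x + 104.933·(1 − x) = 104.159
(102.985 − 104.933)·x = 104.159 − 104.933
x = -0.774 / -1.948 = 0.39733 → 39.733% My-103, 60.267% My-105.

60.267%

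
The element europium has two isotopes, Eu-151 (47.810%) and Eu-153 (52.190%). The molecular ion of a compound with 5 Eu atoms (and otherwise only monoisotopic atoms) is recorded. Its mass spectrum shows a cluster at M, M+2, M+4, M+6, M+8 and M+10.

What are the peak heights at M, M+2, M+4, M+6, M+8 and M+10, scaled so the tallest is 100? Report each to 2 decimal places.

Each Eu atom is independently Eu-151 (p = 0.47810) or Eu-153 (q = 0.52190); the cluster is the binomial expansion (p + q)^5.
P(M) = 0.47810^5 = 0.024980
P(M+2) = 5 × 0.47810^4 × 0.52190^1 = 0.136343
P(M+4) = 10 × 0.47810^3 × 0.52190^2 = 0.297667
P(M+6) = 10 × 0.47810^2 × 0.52190^3 = 0.324937
P(M+8) = 5 × 0.47810^1 × 0.52190^4 = 0.177353
P(M+10) = 0.52190^5 = 0.038720
The M+6 peak is largest (0.324937); scaling to 100 gives 7.69 : 41.96 : 91.61 : 100.00 : 54.58 : 11.92.

7.69 : 41.96 : 91.61 : 100.00 : 54.58 : 11.92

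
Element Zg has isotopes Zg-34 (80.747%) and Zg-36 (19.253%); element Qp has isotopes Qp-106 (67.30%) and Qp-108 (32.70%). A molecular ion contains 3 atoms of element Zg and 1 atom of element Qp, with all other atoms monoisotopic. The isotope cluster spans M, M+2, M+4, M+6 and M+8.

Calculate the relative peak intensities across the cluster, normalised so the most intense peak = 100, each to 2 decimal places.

83.25 : 100.00 : 43.13 : 8.03 : 0.55

Element Zg pattern (n=3): 0.52647674 : 0.37659319 : 0.08979341 : 0.00713666
Element Qp pattern (n=1): 0.6730 : 0.3270
Convolve the two distributions (both contribute in 2-u steps):
  M: 0.52647674×0.6730 = 0.354319
  M+2: 0.52647674×0.3270 + 0.37659319×0.6730 = 0.425605
  M+4: 0.37659319×0.3270 + 0.08979341×0.6730 = 0.183577
  M+6: 0.08979341×0.3270 + 0.00713666×0.6730 = 0.034165
  M+8: 0.00713666×0.3270 = 0.002334
Scale to base peak (0.425605) = 100: 83.25 : 100.00 : 43.13 : 8.03 : 0.55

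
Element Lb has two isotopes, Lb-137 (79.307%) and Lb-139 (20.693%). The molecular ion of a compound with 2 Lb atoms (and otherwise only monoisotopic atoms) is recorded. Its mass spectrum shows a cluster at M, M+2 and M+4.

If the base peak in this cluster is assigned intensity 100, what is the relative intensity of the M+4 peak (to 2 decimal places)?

Term probabilities: M 0.6290, M+2 0.3282, M+4 0.0428. Base peak = M.
P(M) = C(2,0) × 0.79307^2 × 0.20693^0 = 1 × 0.62896002 × 1.0000 = 0.628960 (base)
P(M+4) = C(2,2) × 0.79307^0 × 0.20693^2 = 1 × 1.0000 × 0.04282002 = 0.042820
Relative intensity = 0.042820 / 0.628960 × 100 = 6.81

6.81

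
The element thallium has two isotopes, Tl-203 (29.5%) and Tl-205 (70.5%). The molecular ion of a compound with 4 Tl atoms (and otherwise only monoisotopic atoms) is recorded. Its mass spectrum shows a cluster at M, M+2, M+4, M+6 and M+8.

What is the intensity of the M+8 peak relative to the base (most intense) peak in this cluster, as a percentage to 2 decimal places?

59.75%

Binomial terms of (0.295 + 0.705)^4: M 0.0076, M+2 0.0724, M+4 0.2595, M+6 0.4135, M+8 0.2470 → M+6 is the base peak.
P(M+6) = C(4,3) × 0.295^1 × 0.705^3 = 4 × 0.2950 × 0.35040263 = 0.413475 (base)
P(M+8) = C(4,4) × 0.295^0 × 0.705^4 = 1 × 1.0000 × 0.24703385 = 0.247034
Relative intensity = 0.247034 / 0.413475 × 100 = 59.75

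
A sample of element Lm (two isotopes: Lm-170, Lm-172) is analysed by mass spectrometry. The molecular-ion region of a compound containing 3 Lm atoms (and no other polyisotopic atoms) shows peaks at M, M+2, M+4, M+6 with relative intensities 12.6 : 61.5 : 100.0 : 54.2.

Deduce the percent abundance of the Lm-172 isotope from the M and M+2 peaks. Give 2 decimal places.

61.93%

If p is the fraction of Lm that is Lm-170, then I(M+2)/I(M) = [C(3,1)·p^2·(1−p)] / p^3 = 3·(1−p)/p = 61.5/12.6 = 4.8810
(1−p)/p = 4.8810/3 = 1.6270  ⇒  p = 1/(1 + 1.6270) = 0.3807
Lm-170: 38.07%, Lm-172: 61.93%.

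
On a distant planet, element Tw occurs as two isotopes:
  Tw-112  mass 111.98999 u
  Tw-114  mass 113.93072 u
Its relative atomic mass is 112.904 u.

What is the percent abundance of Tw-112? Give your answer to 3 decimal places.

52.904%

Writing the weighted mean with unknown fraction x of Tw-112:
111.98999·x + 113.93072·(1 − x) = 112.904
(111.98999 − 113.93072)·x = 112.904 − 113.93072
x = -1.02672 / -1.94073 = 0.52904 → 52.904% Tw-112, 47.096% Tw-114.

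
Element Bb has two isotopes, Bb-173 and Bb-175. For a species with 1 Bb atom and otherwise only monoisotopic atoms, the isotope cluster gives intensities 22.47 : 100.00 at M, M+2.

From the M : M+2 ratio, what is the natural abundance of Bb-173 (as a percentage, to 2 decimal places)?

Let p = fractional abundance of Bb-173. I(M+2)/I(M) = [C(1,1)·p^0·(1−p)] / p^1 = 1·(1−p)/p = 100.00/22.47 = 4.4504
(1−p)/p = 4.4504/1 = 4.4504  ⇒  p = 1/(1 + 4.4504) = 0.1835
Bb-173: 18.35%, Bb-175: 81.65%.

18.35%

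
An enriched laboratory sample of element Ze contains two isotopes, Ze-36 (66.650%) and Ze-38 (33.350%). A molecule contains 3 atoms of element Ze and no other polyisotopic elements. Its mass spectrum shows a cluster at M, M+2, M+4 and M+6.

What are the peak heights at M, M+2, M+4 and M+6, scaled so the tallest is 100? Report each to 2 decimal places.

66.62 : 100.00 : 50.04 : 8.35

Expanding (0.66650 + 0.33350)^3:
P(M) = 0.66650^3 = 0.296074
P(M+2) = 3 × 0.66650^2 × 0.33350^1 = 0.444444
P(M+4) = 3 × 0.66650^1 × 0.33350^2 = 0.222389
P(M+6) = 0.33350^3 = 0.037093
The M+2 peak is largest (0.444444); scaling to 100 gives 66.62 : 100.00 : 50.04 : 8.35.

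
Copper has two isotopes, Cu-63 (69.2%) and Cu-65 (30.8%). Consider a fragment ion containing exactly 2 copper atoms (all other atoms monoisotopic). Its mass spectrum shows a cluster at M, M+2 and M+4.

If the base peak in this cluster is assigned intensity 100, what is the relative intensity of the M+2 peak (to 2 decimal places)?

Term probabilities: M 0.4789, M+2 0.4263, M+4 0.0949. Base peak = M.
P(M) = C(2,0) × 0.692^2 × 0.308^0 = 1 × 0.478864 × 1.0000 = 0.478864 (base)
P(M+2) = C(2,1) × 0.692^1 × 0.308^1 = 2 × 0.6920 × 0.3080 = 0.426272
Relative intensity = 0.426272 / 0.478864 × 100 = 89.02

89.02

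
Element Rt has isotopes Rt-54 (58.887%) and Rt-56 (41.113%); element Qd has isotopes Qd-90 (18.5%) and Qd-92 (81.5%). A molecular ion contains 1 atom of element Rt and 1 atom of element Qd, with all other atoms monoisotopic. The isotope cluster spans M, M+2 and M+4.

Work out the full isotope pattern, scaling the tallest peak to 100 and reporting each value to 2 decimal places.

Element Rt pattern (n=1): 0.58887 : 0.41113
Element Qd pattern (n=1): 0.1850 : 0.8150
Convolve the two distributions (both contribute in 2-u steps):
  M: 0.58887×0.1850 = 0.108941
  M+2: 0.58887×0.8150 + 0.41113×0.1850 = 0.555988
  M+4: 0.41113×0.8150 = 0.335071
Scale to base peak (0.555988) = 100: 19.59 : 100.00 : 60.27

19.59 : 100.00 : 60.27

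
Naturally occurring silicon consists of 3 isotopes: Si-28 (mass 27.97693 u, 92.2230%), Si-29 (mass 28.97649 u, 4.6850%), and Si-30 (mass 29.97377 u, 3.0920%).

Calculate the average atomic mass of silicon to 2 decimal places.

28.09 u

The abundance-weighted mean is 0.922230 × 27.97693 + 0.046850 × 28.97649 + 0.030920 × 29.97377
= 25.801164 + 1.357549 + 0.926789 = 28.085502 u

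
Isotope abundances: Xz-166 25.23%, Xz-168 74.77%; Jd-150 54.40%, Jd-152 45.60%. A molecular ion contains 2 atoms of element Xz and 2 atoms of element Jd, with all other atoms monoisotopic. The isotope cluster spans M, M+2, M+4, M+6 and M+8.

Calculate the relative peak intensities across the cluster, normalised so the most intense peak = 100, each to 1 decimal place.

Element Xz pattern (n=2): 0.06365529 : 0.37728942 : 0.55905529
Element Jd pattern (n=2): 0.295936 : 0.496128 : 0.207936
Convolve the two distributions (both contribute in 2-u steps):
  M: 0.06365529×0.295936 = 0.018838
  M+2: 0.06365529×0.496128 + 0.37728942×0.295936 = 0.143235
  M+4: 0.06365529×0.207936 + 0.37728942×0.496128 + 0.55905529×0.295936 = 0.365865
  M+6: 0.37728942×0.207936 + 0.55905529×0.496128 = 0.355815
  M+8: 0.55905529×0.207936 = 0.116248
Scale to base peak (0.365865) = 100: 5.1 : 39.1 : 100.0 : 97.3 : 31.8

5.1 : 39.1 : 100.0 : 97.3 : 31.8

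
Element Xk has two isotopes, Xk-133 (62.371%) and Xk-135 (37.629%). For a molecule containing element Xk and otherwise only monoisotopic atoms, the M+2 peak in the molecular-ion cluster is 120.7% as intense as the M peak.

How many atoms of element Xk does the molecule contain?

2

For n independent Xk atoms, I(M+2)/I(M) = n · (abundance Xk-135) / (abundance Xk-133) = n · 0.37629/0.62371.
n = 1.207 × 0.62371/0.37629 = 2.00 ≈ 2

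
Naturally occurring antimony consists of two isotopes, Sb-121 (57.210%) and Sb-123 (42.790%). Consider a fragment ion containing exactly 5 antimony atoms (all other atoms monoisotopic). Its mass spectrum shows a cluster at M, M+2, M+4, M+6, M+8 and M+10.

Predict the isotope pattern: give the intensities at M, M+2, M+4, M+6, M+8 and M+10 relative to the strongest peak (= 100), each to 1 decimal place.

17.9 : 66.8 : 100.0 : 74.8 : 28.0 : 4.2

The 5 Sb atoms are independent, so intensities follow the terms of (0.57210 + 0.42790)^5.
P(M) = 0.57210^5 = 0.061286
P(M+2) = 5 × 0.57210^4 × 0.42790^1 = 0.229192
P(M+4) = 10 × 0.57210^3 × 0.42790^2 = 0.342847
P(M+6) = 10 × 0.57210^2 × 0.42790^3 = 0.256431
P(M+8) = 5 × 0.57210^1 × 0.42790^4 = 0.095898
P(M+10) = 0.42790^5 = 0.014345
The M+4 peak is largest (0.342847); scaling to 100 gives 17.9 : 66.8 : 100.0 : 74.8 : 28.0 : 4.2.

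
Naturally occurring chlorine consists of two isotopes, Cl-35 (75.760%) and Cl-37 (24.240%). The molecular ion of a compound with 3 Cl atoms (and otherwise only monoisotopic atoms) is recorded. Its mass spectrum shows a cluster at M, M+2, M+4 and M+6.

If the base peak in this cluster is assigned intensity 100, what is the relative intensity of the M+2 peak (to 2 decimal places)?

95.99

Binomial terms of (0.75760 + 0.24240)^3: M 0.4348, M+2 0.4174, M+4 0.1335, M+6 0.0142 → M is the base peak.
P(M) = C(3,0) × 0.75760^3 × 0.24240^0 = 1 × 0.4348304 × 1.0000 = 0.434830 (base)
P(M+2) = C(3,1) × 0.75760^2 × 0.24240^1 = 3 × 0.57395776 × 0.2424 = 0.417382
Relative intensity = 0.417382 / 0.434830 × 100 = 95.99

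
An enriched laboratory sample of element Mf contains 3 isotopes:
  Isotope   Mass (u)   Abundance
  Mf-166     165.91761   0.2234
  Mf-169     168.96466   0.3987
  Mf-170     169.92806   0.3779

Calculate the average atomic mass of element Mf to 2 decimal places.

168.65 u

Ar = Σ fᵢ·mᵢ = 0.2234 × 165.91761 + 0.3987 × 168.96466 + 0.3779 × 169.92806
= 37.065994 + 67.366210 + 64.215814 = 168.648018 u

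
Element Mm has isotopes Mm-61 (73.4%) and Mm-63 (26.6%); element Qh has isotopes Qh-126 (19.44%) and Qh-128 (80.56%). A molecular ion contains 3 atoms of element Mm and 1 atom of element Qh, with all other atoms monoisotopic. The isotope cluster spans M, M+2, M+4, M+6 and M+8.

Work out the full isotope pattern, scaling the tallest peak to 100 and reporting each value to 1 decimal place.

Element Mm pattern (n=3): 0.3954469 : 0.42992729 : 0.15580471 : 0.0188211
Element Qh pattern (n=1): 0.1944 : 0.8056
Convolve the two distributions (both contribute in 2-u steps):
  M: 0.3954469×0.1944 = 0.076875
  M+2: 0.3954469×0.8056 + 0.42992729×0.1944 = 0.402150
  M+4: 0.42992729×0.8056 + 0.15580471×0.1944 = 0.376638
  M+6: 0.15580471×0.8056 + 0.0188211×0.1944 = 0.129175
  M+8: 0.0188211×0.8056 = 0.015162
Scale to base peak (0.402150) = 100: 19.1 : 100.0 : 93.7 : 32.1 : 3.8

19.1 : 100.0 : 93.7 : 32.1 : 3.8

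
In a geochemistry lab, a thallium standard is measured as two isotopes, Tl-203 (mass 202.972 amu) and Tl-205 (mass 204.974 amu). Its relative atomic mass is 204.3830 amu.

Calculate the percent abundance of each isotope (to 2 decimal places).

Let x be the fractional abundance of Tl-203; then Tl-205 has abundance 1 − x.
202.972·x + 204.974·(1 − x) = 204.3830
(202.972 − 204.974)·x = 204.3830 − 204.974
x = -0.5910 / -2.002 = 0.29520 → 29.52% Tl-203, 70.48% Tl-205.

Tl-203: 29.52%, Tl-205: 70.48%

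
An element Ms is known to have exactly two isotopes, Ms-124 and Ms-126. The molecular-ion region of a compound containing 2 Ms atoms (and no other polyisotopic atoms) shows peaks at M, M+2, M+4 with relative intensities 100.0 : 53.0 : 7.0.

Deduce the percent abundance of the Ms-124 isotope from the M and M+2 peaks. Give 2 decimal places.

79.05%

Write p for the Ms-124 fraction. I(M+2)/I(M) = [C(2,1)·p^1·(1−p)] / p^2 = 2·(1−p)/p = 53.0/100.0 = 0.5300
(1−p)/p = 0.5300/2 = 0.2650  ⇒  p = 1/(1 + 0.2650) = 0.7905
Ms-124: 79.05%, Ms-126: 20.95%.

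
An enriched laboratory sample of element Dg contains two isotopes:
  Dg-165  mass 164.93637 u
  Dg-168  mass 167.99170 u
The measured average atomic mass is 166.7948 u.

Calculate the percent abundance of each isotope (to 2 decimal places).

Let x be the fractional abundance of Dg-165; then Dg-168 has abundance 1 − x.
164.93637·x + 167.99170·(1 − x) = 166.7948
(164.93637 − 167.99170)·x = 166.7948 − 167.99170
x = -1.19690 / -3.05533 = 0.39174 → 39.17% Dg-165, 60.83% Dg-168.

Dg-165: 39.17%, Dg-168: 60.83%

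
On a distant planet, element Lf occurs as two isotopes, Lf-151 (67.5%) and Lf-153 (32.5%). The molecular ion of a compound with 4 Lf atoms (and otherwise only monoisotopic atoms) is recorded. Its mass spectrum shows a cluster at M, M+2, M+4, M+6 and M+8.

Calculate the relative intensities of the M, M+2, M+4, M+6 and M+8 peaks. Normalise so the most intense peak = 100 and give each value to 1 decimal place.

51.9 : 100.0 : 72.2 : 23.2 : 2.8

Each Lf atom is independently Lf-151 (p = 0.675) or Lf-153 (q = 0.325); the cluster is the binomial expansion (p + q)^4.
P(M) = 0.675^4 = 0.207594
P(M+2) = 4 × 0.675^3 × 0.325^1 = 0.399811
P(M+4) = 6 × 0.675^2 × 0.325^2 = 0.288752
P(M+6) = 4 × 0.675^1 × 0.325^3 = 0.092686
P(M+8) = 0.325^4 = 0.011157
The M+2 peak is largest (0.399811); scaling to 100 gives 51.9 : 100.0 : 72.2 : 23.2 : 2.8.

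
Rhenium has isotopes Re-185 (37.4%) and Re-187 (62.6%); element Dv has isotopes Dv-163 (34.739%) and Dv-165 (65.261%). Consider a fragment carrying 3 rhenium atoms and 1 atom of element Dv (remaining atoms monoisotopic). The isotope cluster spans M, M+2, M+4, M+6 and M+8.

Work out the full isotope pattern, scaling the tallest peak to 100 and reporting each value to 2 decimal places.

Rhenium pattern (n=3): 0.05231362 : 0.26268713 : 0.43968487 : 0.24531438
Element Dv pattern (n=1): 0.34739 : 0.65261
Convolve the two distributions (both contribute in 2-u steps):
  M: 0.05231362×0.34739 = 0.018173
  M+2: 0.05231362×0.65261 + 0.26268713×0.34739 = 0.125395
  M+4: 0.26268713×0.65261 + 0.43968487×0.34739 = 0.324174
  M+6: 0.43968487×0.65261 + 0.24531438×0.34739 = 0.372163
  M+8: 0.24531438×0.65261 = 0.160095
Scale to base peak (0.372163) = 100: 4.88 : 33.69 : 87.11 : 100.00 : 43.02

4.88 : 33.69 : 87.11 : 100.00 : 43.02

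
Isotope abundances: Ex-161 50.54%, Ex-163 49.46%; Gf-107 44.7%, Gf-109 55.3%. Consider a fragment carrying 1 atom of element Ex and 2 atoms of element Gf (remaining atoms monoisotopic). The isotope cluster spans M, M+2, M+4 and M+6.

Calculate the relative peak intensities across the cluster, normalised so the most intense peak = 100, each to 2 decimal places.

Element Ex pattern (n=1): 0.5054 : 0.4946
Element Gf pattern (n=2): 0.199809 : 0.494382 : 0.305809
Convolve the two distributions (both contribute in 2-u steps):
  M: 0.5054×0.199809 = 0.100983
  M+2: 0.5054×0.494382 + 0.4946×0.199809 = 0.348686
  M+4: 0.5054×0.305809 + 0.4946×0.494382 = 0.399077
  M+6: 0.4946×0.305809 = 0.151253
Scale to base peak (0.399077) = 100: 25.30 : 87.37 : 100.00 : 37.90

25.30 : 87.37 : 100.00 : 37.90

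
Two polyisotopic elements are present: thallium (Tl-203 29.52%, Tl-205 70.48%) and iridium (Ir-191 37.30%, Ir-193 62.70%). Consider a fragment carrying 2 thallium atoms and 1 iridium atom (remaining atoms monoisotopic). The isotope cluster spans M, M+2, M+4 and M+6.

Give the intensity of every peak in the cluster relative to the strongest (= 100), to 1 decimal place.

7.3 : 47.0 : 100.0 : 69.8

Thallium pattern (n=2): 0.08714304 : 0.41611392 : 0.49674304
Iridium pattern (n=1): 0.3730 : 0.6270
Convolve the two distributions (both contribute in 2-u steps):
  M: 0.08714304×0.3730 = 0.032504
  M+2: 0.08714304×0.6270 + 0.41611392×0.3730 = 0.209849
  M+4: 0.41611392×0.6270 + 0.49674304×0.3730 = 0.446189
  M+6: 0.49674304×0.6270 = 0.311458
Scale to base peak (0.446189) = 100: 7.3 : 47.0 : 100.0 : 69.8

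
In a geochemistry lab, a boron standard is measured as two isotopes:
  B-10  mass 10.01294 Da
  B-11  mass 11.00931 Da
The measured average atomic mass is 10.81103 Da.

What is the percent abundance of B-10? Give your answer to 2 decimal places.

19.90%

Writing the weighted mean with unknown fraction x of B-10:
10.01294·x + 11.00931·(1 − x) = 10.81103
(10.01294 − 11.00931)·x = 10.81103 − 11.00931
x = -0.19828 / -0.99637 = 0.19900 → 19.90% B-10, 80.10% B-11.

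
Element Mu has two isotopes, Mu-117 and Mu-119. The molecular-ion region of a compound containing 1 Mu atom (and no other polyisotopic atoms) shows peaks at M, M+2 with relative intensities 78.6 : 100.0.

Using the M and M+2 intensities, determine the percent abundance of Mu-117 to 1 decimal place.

Write p for the Mu-117 fraction. I(M+2)/I(M) = [C(1,1)·p^0·(1−p)] / p^1 = 1·(1−p)/p = 100.0/78.6 = 1.2723
(1−p)/p = 1.2723/1 = 1.2723  ⇒  p = 1/(1 + 1.2723) = 0.4401
Mu-117: 44.0%, Mu-119: 56.0%.

44.0%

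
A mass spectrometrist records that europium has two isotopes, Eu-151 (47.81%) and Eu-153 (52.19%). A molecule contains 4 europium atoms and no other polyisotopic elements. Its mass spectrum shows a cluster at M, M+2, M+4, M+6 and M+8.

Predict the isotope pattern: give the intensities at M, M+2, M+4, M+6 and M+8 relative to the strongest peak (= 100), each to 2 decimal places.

Each Eu atom is independently Eu-151 (p = 0.4781) or Eu-153 (q = 0.5219); the cluster is the binomial expansion (p + q)^4.
P(M) = 0.4781^4 = 0.052249
P(M+2) = 4 × 0.4781^3 × 0.5219^1 = 0.228141
P(M+4) = 6 × 0.4781^2 × 0.5219^2 = 0.373563
P(M+6) = 4 × 0.4781^1 × 0.5219^3 = 0.271857
P(M+8) = 0.5219^4 = 0.074191
The M+4 peak is largest (0.373563); scaling to 100 gives 13.99 : 61.07 : 100.00 : 72.77 : 19.86.

13.99 : 61.07 : 100.00 : 72.77 : 19.86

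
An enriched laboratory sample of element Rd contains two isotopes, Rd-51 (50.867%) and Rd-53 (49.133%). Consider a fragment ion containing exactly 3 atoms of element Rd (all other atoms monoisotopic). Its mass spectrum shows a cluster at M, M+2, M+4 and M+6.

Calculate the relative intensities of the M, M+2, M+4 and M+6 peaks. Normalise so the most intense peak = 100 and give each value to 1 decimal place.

Each Rd atom is independently Rd-51 (p = 0.50867) or Rd-53 (q = 0.49133); the cluster is the binomial expansion (p + q)^3.
P(M) = 0.50867^3 = 0.131616
P(M+2) = 3 × 0.50867^2 × 0.49133^1 = 0.381388
P(M+4) = 3 × 0.50867^1 × 0.49133^2 = 0.368387
P(M+6) = 0.49133^3 = 0.118610
The M+2 peak is largest (0.381388); scaling to 100 gives 34.5 : 100.0 : 96.6 : 31.1.

34.5 : 100.0 : 96.6 : 31.1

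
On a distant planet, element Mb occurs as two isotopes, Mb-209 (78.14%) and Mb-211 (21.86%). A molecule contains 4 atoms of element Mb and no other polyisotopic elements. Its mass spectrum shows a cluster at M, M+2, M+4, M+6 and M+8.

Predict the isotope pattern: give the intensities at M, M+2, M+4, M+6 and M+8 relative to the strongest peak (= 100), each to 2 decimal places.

89.36 : 100.00 : 41.96 : 7.83 : 0.55

The 4 Mb atoms are independent, so intensities follow the terms of (0.7814 + 0.2186)^4.
P(M) = 0.7814^4 = 0.372815
P(M+2) = 4 × 0.7814^3 × 0.2186^1 = 0.417187
P(M+4) = 6 × 0.7814^2 × 0.2186^2 = 0.175065
P(M+6) = 4 × 0.7814^1 × 0.2186^3 = 0.032650
P(M+8) = 0.2186^4 = 0.002283
The M+2 peak is largest (0.417187); scaling to 100 gives 89.36 : 100.00 : 41.96 : 7.83 : 0.55.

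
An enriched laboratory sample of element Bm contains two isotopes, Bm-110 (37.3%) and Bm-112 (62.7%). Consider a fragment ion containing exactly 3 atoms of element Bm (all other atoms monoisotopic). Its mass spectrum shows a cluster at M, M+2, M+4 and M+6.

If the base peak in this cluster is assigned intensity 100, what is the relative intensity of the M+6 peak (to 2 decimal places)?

56.03

Term probabilities: M 0.0519, M+2 0.2617, M+4 0.4399, M+6 0.2465. Base peak = M+4.
P(M+4) = C(3,2) × 0.373^1 × 0.627^2 = 3 × 0.3730 × 0.393129 = 0.439911 (base)
P(M+6) = C(3,3) × 0.373^0 × 0.627^3 = 1 × 1.0000 × 0.24649188 = 0.246492
Relative intensity = 0.246492 / 0.439911 × 100 = 56.03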